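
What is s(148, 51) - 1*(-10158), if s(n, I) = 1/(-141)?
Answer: 1432277/141 ≈ 10158.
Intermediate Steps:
s(n, I) = -1/141
s(148, 51) - 1*(-10158) = -1/141 - 1*(-10158) = -1/141 + 10158 = 1432277/141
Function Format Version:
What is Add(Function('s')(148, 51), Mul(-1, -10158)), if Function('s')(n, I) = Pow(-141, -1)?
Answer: Rational(1432277, 141) ≈ 10158.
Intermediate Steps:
Function('s')(n, I) = Rational(-1, 141)
Add(Function('s')(148, 51), Mul(-1, -10158)) = Add(Rational(-1, 141), Mul(-1, -10158)) = Add(Rational(-1, 141), 10158) = Rational(1432277, 141)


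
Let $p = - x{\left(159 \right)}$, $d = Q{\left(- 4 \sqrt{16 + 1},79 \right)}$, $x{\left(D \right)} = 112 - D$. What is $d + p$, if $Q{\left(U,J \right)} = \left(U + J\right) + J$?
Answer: $205 - 4 \sqrt{17} \approx 188.51$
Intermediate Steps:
$Q{\left(U,J \right)} = U + 2 J$ ($Q{\left(U,J \right)} = \left(J + U\right) + J = U + 2 J$)
$d = 158 - 4 \sqrt{17}$ ($d = - 4 \sqrt{16 + 1} + 2 \cdot 79 = - 4 \sqrt{17} + 158 = 158 - 4 \sqrt{17} \approx 141.51$)
$p = 47$ ($p = - (112 - 159) = \left(-1\right) \left(-47\right) = 47$)
$d + p = \left(158 - 4 \sqrt{17}\right) + 47 = 205 - 4 \sqrt{17}$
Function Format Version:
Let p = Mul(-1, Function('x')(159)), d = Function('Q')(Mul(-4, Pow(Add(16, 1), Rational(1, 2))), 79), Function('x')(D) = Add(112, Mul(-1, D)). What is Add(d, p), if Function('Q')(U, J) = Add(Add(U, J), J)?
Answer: Add(205, Mul(-4, Pow(17, Rational(1, 2)))) ≈ 188.51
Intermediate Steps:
Function('Q')(U, J) = Add(U, Mul(2, J)) (Function('Q')(U, J) = Add(Add(J, U), J) = Add(U, Mul(2, J)))
d = Add(158, Mul(-4, Pow(17, Rational(1, 2)))) (d = Add(Mul(-4, Pow(Add(16, 1), Rational(1, 2))), Mul(2, 79)) = Add(Mul(-4, Pow(17, Rational(1, 2))), 158) = Add(158, Mul(-4, Pow(17, Rational(1, 2)))) ≈ 141.51)
p = 47 (p = Mul(-1, Add(112, Mul(-1, 159))) = Mul(-1, Add(112, -159)) = Mul(-1, -47) = 47)
Add(d, p) = Add(Add(158, Mul(-4, Pow(17, Rational(1, 2)))), 47) = Add(205, Mul(-4, Pow(17, Rational(1, 2))))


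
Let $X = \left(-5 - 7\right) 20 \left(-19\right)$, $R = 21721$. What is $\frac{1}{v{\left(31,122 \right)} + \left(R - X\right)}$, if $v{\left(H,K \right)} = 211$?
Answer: $\frac{1}{17372} \approx 5.7564 \cdot 10^{-5}$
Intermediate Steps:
$X = 4560$ ($X = \left(-5 - 7\right) 20 \left(-19\right) = \left(-12\right) 20 \left(-19\right) = \left(-240\right) \left(-19\right) = 4560$)
$\frac{1}{v{\left(31,122 \right)} + \left(R - X\right)} = \frac{1}{211 + \left(21721 - 4560\right)} = \frac{1}{211 + 17161} = \frac{1}{17372}$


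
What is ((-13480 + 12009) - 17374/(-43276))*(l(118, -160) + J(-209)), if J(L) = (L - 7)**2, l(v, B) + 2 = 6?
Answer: -742379520630/10819 ≈ -6.8618e+7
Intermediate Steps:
l(v, B) = 4 (l(v, B) = -2 + 6 = 4)
J(L) = (-7 + L)**2
((-13480 + 12009) - 17374/(-43276))*(l(118, -160) + J(-209)) = ((-13480 + 12009) - 17374/(-43276))*(4 + (-7 - 209)**2) = (-1471 - 17374*(-1/43276))*(4 + (-216)**2) = (-1471 + 8687/21638)*(4 + 46656) = -31820811/21638*46660 = -742379520630/10819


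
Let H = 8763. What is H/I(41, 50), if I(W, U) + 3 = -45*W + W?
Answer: -8763/1807 ≈ -4.8495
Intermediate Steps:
I(W, U) = -3 - 44*W (I(W, U) = -3 + (-45*W + W) = -3 - 44*W)
H/I(41, 50) = 8763/(-3 - 44*41) = 8763/(-3 - 1804) = 8763/(-1807) = 8763*(-1/1807) = -8763/1807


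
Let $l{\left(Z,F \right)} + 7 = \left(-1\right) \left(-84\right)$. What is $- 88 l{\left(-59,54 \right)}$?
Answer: $-6776$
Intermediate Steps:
$l{\left(Z,F \right)} = 77$ ($l{\left(Z,F \right)} = -7 - -84 = -7 + 84 = 77$)
$- 88 l{\left(-59,54 \right)} = \left(-88\right) 77 = -6776$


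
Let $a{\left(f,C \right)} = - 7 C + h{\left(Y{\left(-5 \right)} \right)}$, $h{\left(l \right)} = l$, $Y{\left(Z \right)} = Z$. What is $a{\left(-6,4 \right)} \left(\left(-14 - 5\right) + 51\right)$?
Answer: $-1056$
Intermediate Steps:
$a{\left(f,C \right)} = -5 - 7 C$ ($a{\left(f,C \right)} = - 7 C - 5 = -5 - 7 C$)
$a{\left(-6,4 \right)} \left(\left(-14 - 5\right) + 51\right) = \left(-5 - 28\right) \left(\left(-14 - 5\right) + 51\right) = \left(-5 - 28\right) \left(-19 + 51\right) = \left(-33\right) 32 = -1056$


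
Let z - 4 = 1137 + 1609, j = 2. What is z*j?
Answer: 5500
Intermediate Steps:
z = 2750 (z = 4 + (1137 + 1609) = 4 + 2746 = 2750)
z*j = 2750*2 = 5500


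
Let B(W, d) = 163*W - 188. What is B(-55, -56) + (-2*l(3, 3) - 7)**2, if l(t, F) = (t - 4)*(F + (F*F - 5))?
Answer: -9104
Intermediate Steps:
B(W, d) = -188 + 163*W
l(t, F) = (-4 + t)*(-5 + F + F**2) (l(t, F) = (-4 + t)*(F + (F**2 - 5)) = (-4 + t)*(F + (-5 + F**2)) = (-4 + t)*(-5 + F + F**2))
B(-55, -56) + (-2*l(3, 3) - 7)**2 = (-188 + 163*(-55)) + (-2*(20 - 5*3 - 4*3 - 4*3**2 + 3*3 + 3*3**2) - 7)**2 = (-188 - 8965) + (-2*(20 - 15 - 12 - 4*9 + 9 + 3*9) - 7)**2 = -9153 + (-2*(20 - 15 - 12 - 36 + 9 + 27) - 7)**2 = -9153 + (-2*(-7) - 7)**2 = -9153 + (14 - 7)**2 = -9153 + 7**2 = -9153 + 49 = -9104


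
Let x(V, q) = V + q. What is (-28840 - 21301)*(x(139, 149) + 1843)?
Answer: -106850471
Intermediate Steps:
(-28840 - 21301)*(x(139, 149) + 1843) = (-28840 - 21301)*((139 + 149) + 1843) = -50141*(288 + 1843) = -50141*2131 = -106850471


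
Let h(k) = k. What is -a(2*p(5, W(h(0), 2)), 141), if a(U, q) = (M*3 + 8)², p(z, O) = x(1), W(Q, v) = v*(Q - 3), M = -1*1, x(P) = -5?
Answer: -25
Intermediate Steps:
M = -1
W(Q, v) = v*(-3 + Q)
p(z, O) = -5
a(U, q) = 25 (a(U, q) = (-1*3 + 8)² = (-3 + 8)² = 5² = 25)
-a(2*p(5, W(h(0), 2)), 141) = -1*25 = -25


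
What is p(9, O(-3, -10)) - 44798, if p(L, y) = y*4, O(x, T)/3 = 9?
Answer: -44690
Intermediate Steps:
O(x, T) = 27 (O(x, T) = 3*9 = 27)
p(L, y) = 4*y
p(9, O(-3, -10)) - 44798 = 4*27 - 44798 = 108 - 44798 = -44690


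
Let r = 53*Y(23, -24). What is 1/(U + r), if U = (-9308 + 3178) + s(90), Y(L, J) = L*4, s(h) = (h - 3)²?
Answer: 1/6315 ≈ 0.00015835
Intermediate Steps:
s(h) = (-3 + h)²
Y(L, J) = 4*L
U = 1439 (U = (-9308 + 3178) + (-3 + 90)² = -6130 + 87² = -6130 + 7569 = 1439)
r = 4876 (r = 53*(4*23) = 53*92 = 4876)
1/(U + r) = 1/(1439 + 4876) = 1/6315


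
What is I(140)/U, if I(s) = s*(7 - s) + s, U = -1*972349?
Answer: 2640/138907 ≈ 0.019006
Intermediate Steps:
U = -972349
I(s) = s + s*(7 - s)
I(140)/U = (140*(8 - 1*140))/(-972349) = (140*(8 - 140))*(-1/972349) = (140*(-132))*(-1/972349) = -18480*(-1/972349) = 2640/138907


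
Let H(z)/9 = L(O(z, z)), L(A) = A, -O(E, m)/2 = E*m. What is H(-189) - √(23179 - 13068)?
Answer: -642978 - √10111 ≈ -6.4308e+5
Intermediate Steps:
O(E, m) = -2*E*m
H(z) = -18*z² (H(z) = 9*(-2*z*z) = 9*(-2*z²) = -18*z²)
H(-189) - √(23179 - 13068) = -18*(-189)² - √(23179 - 13068) = -18*35721 - √10111 = -642978 - √10111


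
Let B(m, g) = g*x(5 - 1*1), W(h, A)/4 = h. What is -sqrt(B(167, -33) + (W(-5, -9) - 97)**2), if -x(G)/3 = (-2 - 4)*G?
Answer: -3*sqrt(1257) ≈ -106.36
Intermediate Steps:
x(G) = 18*G (x(G) = -3*(-2 - 4)*G = -(-18)*G = 18*G)
W(h, A) = 4*h
B(m, g) = 72*g (B(m, g) = g*(18*(5 - 1*1)) = g*(18*(5 - 1)) = g*(18*4) = g*72 = 72*g)
-sqrt(B(167, -33) + (W(-5, -9) - 97)**2) = -sqrt(72*(-33) + (4*(-5) - 97)**2) = -sqrt(-2376 + (-20 - 97)**2) = -sqrt(-2376 + (-117)**2) = -sqrt(-2376 + 13689) = -sqrt(11313) = -3*sqrt(1257)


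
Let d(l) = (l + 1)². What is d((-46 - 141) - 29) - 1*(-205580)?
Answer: 251805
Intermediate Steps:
d(l) = (1 + l)²
d((-46 - 141) - 29) - 1*(-205580) = (1 + ((-46 - 141) - 29))² - 1*(-205580) = (1 + (-187 - 29))² + 205580 = (1 - 216)² + 205580 = (-215)² + 205580 = 46225 + 205580 = 251805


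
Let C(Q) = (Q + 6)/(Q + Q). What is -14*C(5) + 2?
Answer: -67/5 ≈ -13.400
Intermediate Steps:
C(Q) = (6 + Q)/(2*Q) (C(Q) = (6 + Q)/((2*Q)) = (6 + Q)*(1/(2*Q)) = (6 + Q)/(2*Q))
-14*C(5) + 2 = -7*(6 + 5)/5 + 2 = -7*11/5 + 2 = -14*11/10 + 2 = -77/5 + 2 = -67/5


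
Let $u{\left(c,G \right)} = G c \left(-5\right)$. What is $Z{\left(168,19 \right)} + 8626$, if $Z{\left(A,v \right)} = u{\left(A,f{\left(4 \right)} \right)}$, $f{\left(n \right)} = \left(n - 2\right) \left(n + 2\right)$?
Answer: $-1454$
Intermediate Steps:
$f{\left(n \right)} = \left(-2 + n\right) \left(2 + n\right)$
$u{\left(c,G \right)} = - 5 G c$
$Z{\left(A,v \right)} = - 60 A$ ($Z{\left(A,v \right)} = - 5 \left(-4 + 4^{2}\right) A = - 5 \left(-4 + 16\right) A = \left(-5\right) 12 A = - 60 A$)
$Z{\left(168,19 \right)} + 8626 = \left(-60\right) 168 + 8626 = -10080 + 8626 = -1454$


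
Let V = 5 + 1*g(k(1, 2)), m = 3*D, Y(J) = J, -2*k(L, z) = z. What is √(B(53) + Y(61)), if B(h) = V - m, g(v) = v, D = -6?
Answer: √83 ≈ 9.1104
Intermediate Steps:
k(L, z) = -z/2
m = -18 (m = 3*(-6) = -18)
V = 4 (V = 5 + 1*(-½*2) = 5 + 1*(-1) = 5 - 1 = 4)
B(h) = 22 (B(h) = 4 - 1*(-18) = 4 + 18 = 22)
√(B(53) + Y(61)) = √(22 + 61) = √83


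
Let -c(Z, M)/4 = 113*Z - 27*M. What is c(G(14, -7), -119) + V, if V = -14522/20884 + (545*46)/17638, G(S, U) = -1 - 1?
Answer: -1100200544393/92087998 ≈ -11947.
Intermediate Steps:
G(S, U) = -2
c(Z, M) = -452*Z + 108*M (c(Z, M) = -4*(113*Z - 27*M) = -4*(-27*M + 113*Z) = -452*Z + 108*M)
V = 66855711/92087998 (V = -14522*1/20884 + 25070*(1/17638) = -7261/10442 + 12535/8819 = 66855711/92087998 ≈ 0.72600)
c(G(14, -7), -119) + V = (-452*(-2) + 108*(-119)) + 66855711/92087998 = (904 - 12852) + 66855711/92087998 = -11948 + 66855711/92087998 = -1100200544393/92087998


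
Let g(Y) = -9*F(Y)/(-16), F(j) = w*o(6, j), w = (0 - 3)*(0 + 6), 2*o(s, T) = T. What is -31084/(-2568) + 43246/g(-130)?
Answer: 87675257/1126710 ≈ 77.815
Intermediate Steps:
o(s, T) = T/2
w = -18 (w = -3*6 = -18)
F(j) = -9*j
g(Y) = -81*Y/16 (g(Y) = -9*(-9*Y)/(-16) = -9*(-9*Y)*(-1)/16 = -81*Y/16)
-31084/(-2568) + 43246/g(-130) = -31084/(-2568) + 43246/((-81/16*(-130))) = -31084*(-1/2568) + 43246/(5265/8) = 7771/642 + 43246*(8/5265) = 7771/642 + 345968/5265 = 87675257/1126710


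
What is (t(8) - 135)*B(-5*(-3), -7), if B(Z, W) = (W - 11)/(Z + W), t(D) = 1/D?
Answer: 9711/32 ≈ 303.47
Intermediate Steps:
B(Z, W) = (-11 + W)/(W + Z)
(t(8) - 135)*B(-5*(-3), -7) = (1/8 - 135)*((-11 - 7)/(-7 - 5*(-3))) = (1/8 - 135)*(-18/(-7 + 15)) = -1079*(-18)/(8*8) = -1079*(-18)/64 = -1079/8*(-9/4) = 9711/32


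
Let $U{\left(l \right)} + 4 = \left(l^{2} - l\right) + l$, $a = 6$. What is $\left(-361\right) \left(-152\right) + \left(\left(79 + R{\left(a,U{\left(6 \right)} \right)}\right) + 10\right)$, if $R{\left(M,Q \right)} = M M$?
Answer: $54997$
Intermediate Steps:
$U{\left(l \right)} = -4 + l^{2}$ ($U{\left(l \right)} = -4 + \left(\left(l^{2} - l\right) + l\right) = -4 + l^{2}$)
$R{\left(M,Q \right)} = M^{2}$
$\left(-361\right) \left(-152\right) + \left(\left(79 + R{\left(a,U{\left(6 \right)} \right)}\right) + 10\right) = \left(-361\right) \left(-152\right) + \left(\left(79 + 6^{2}\right) + 10\right) = 54872 + \left(\left(79 + 36\right) + 10\right) = 54872 + \left(115 + 10\right) = 54872 + 125 = 54997$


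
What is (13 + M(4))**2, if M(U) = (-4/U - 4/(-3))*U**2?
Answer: 3025/9 ≈ 336.11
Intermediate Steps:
M(U) = U**2*(4/3 - 4/U) (M(U) = (-4/U - 4*(-1/3))*U**2 = (-4/U + 4/3)*U**2 = (4/3 - 4/U)*U**2 = U**2*(4/3 - 4/U))
(13 + M(4))**2 = (13 + (4/3)*4*(-3 + 4))**2 = (13 + (4/3)*4*1)**2 = (13 + 16/3)**2 = (55/3)**2 = 3025/9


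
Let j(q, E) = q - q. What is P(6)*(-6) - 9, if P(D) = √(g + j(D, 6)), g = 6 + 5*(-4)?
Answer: -9 - 6*I*√14 ≈ -9.0 - 22.45*I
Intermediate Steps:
j(q, E) = 0
g = -14 (g = 6 - 20 = -14)
P(D) = I*√14 (P(D) = √(-14 + 0) = √(-14) = I*√14)
P(6)*(-6) - 9 = (I*√14)*(-6) - 9 = -6*I*√14 - 9 = -9 - 6*I*√14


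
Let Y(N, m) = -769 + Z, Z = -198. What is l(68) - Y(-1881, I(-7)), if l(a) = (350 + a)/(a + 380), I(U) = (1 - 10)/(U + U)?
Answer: 216817/224 ≈ 967.93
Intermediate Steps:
I(U) = -9/(2*U) (I(U) = -9*1/(2*U) = -9/(2*U))
Y(N, m) = -967 (Y(N, m) = -769 - 198 = -967)
l(a) = (350 + a)/(380 + a)
l(68) - Y(-1881, I(-7)) = (350 + 68)/(380 + 68) - 1*(-967) = 418/448 + 967 = (1/448)*418 + 967 = 209/224 + 967 = 216817/224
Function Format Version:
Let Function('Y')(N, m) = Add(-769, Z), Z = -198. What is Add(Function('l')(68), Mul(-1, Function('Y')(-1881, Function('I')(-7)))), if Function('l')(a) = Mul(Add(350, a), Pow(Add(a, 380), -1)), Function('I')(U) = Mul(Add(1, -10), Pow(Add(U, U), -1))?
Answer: Rational(216817, 224) ≈ 967.93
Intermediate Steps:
Function('I')(U) = Mul(Rational(-9, 2), Pow(U, -1)) (Function('I')(U) = Mul(-9, Pow(Mul(2, U), -1)) = Mul(-9, Mul(Rational(1, 2), Pow(U, -1))) = Mul(Rational(-9, 2), Pow(U, -1)))
Function('Y')(N, m) = -967 (Function('Y')(N, m) = Add(-769, -198) = -967)
Function('l')(a) = Mul(Pow(Add(380, a), -1), Add(350, a)) (Function('l')(a) = Mul(Add(350, a), Pow(Add(380, a), -1)) = Mul(Pow(Add(380, a), -1), Add(350, a)))
Add(Function('l')(68), Mul(-1, Function('Y')(-1881, Function('I')(-7)))) = Add(Mul(Pow(Add(380, 68), -1), Add(350, 68)), Mul(-1, -967)) = Add(Mul(Pow(448, -1), 418), 967) = Add(Mul(Rational(1, 448), 418), 967) = Add(Rational(209, 224), 967) = Rational(216817, 224)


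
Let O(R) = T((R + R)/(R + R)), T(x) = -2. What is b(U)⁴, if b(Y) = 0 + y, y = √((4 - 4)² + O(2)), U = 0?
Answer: 4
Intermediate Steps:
O(R) = -2
y = I*√2 (y = √((4 - 4)² - 2) = √(0² - 2) = √(0 - 2) = √(-2) = I*√2 ≈ 1.4142*I)
b(Y) = I*√2 (b(Y) = 0 + I*√2 = I*√2)
b(U)⁴ = (I*√2)⁴ = 4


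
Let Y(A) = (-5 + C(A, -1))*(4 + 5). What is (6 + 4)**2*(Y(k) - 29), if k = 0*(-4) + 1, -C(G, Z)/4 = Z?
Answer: -3800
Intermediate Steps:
C(G, Z) = -4*Z
k = 1 (k = 0 + 1 = 1)
Y(A) = -9 (Y(A) = (-5 - 4*(-1))*(4 + 5) = (-5 + 4)*9 = -1*9 = -9)
(6 + 4)**2*(Y(k) - 29) = (6 + 4)**2*(-9 - 29) = 10**2*(-38) = 100*(-38) = -3800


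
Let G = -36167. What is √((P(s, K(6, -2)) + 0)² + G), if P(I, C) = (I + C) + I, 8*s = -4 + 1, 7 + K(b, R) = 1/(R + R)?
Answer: I*√36103 ≈ 190.01*I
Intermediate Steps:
K(b, R) = -7 + 1/(2*R) (K(b, R) = -7 + 1/(R + R) = -7 + 1/(2*R))
s = -3/8 (s = (-4 + 1)/8 = (⅛)*(-3) = -3/8 ≈ -0.37500)
P(I, C) = C + 2*I (P(I, C) = (C + I) + I = C + 2*I)
√((P(s, K(6, -2)) + 0)² + G) = √((((-7 + (½)/(-2)) + 2*(-3/8)) + 0)² - 36167) = √((((-7 + (½)*(-½)) - ¾) + 0)² - 36167) = √((((-7 - ¼) - ¾) + 0)² - 36167) = √(((-29/4 - ¾) + 0)² - 36167) = √((-8 + 0)² - 36167) = √((-8)² - 36167) = √(64 - 36167) = √(-36103) = I*√36103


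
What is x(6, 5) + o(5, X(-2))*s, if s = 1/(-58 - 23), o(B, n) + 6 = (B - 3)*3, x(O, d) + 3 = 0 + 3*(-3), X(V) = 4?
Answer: -12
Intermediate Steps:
x(O, d) = -12 (x(O, d) = -3 + (0 + 3*(-3)) = -3 + (0 - 9) = -3 - 9 = -12)
o(B, n) = -15 + 3*B (o(B, n) = -6 + (B - 3)*3 = -6 + (-3 + B)*3 = -6 + (-9 + 3*B) = -15 + 3*B)
s = -1/81 (s = 1/(-81) = -1/81 ≈ -0.012346)
x(6, 5) + o(5, X(-2))*s = -12 + (-15 + 3*5)*(-1/81) = -12 + (-15 + 15)*(-1/81) = -12 + 0*(-1/81) = -12 + 0 = -12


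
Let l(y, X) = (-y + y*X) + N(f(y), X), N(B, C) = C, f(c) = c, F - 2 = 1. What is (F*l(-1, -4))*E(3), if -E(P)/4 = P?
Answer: -36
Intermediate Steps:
F = 3 (F = 2 + 1 = 3)
E(P) = -4*P
l(y, X) = X - y + X*y (l(y, X) = (-y + y*X) + X = (-y + X*y) + X = X - y + X*y)
(F*l(-1, -4))*E(3) = (3*(-4 - 1*(-1) - 4*(-1)))*(-4*3) = (3*(-4 + 1 + 4))*(-12) = (3*1)*(-12) = 3*(-12) = -36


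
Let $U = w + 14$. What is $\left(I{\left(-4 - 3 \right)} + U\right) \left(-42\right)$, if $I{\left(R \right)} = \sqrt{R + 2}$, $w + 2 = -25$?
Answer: $546 - 42 i \sqrt{5} \approx 546.0 - 93.915 i$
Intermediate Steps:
$w = -27$ ($w = -2 - 25 = -27$)
$I{\left(R \right)} = \sqrt{2 + R}$
$U = -13$ ($U = -27 + 14 = -13$)
$\left(I{\left(-4 - 3 \right)} + U\right) \left(-42\right) = \left(\sqrt{2 - 7} - 13\right) \left(-42\right) = \left(\sqrt{-5} - 13\right) \left(-42\right) = \left(i \sqrt{5} - 13\right) \left(-42\right) = \left(-13 + i \sqrt{5}\right) \left(-42\right) = 546 - 42 i \sqrt{5}$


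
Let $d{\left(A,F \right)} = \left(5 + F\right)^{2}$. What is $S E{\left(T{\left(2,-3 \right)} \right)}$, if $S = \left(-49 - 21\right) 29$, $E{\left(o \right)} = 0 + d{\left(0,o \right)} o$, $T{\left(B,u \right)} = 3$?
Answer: $-389760$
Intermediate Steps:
$E{\left(o \right)} = o \left(5 + o\right)^{2}$ ($E{\left(o \right)} = 0 + \left(5 + o\right)^{2} o = 0 + o \left(5 + o\right)^{2} = o \left(5 + o\right)^{2}$)
$S = -2030$ ($S = \left(-70\right) 29 = -2030$)
$S E{\left(T{\left(2,-3 \right)} \right)} = - 2030 \cdot 3 \left(5 + 3\right)^{2} = - 2030 \cdot 3 \cdot 8^{2} = - 2030 \cdot 3 \cdot 64 = \left(-2030\right) 192 = -389760$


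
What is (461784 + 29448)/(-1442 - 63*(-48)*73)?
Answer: 35088/15665 ≈ 2.2399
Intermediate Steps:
(461784 + 29448)/(-1442 - 63*(-48)*73) = 491232/(-1442 + 3024*73) = 491232/(-1442 + 220752) = 491232/219310 = 491232*(1/219310) = 35088/15665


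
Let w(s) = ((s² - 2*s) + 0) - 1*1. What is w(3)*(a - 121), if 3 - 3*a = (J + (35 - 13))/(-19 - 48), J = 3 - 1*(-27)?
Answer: -48136/201 ≈ -239.48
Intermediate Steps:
J = 30 (J = 3 + 27 = 30)
a = 253/201 (a = 1 - (30 + (35 - 13))/(3*(-19 - 48)) = 1 - (30 + 22)/(3*(-67)) = 1 - 52*(-1)/(3*67) = 1 - ⅓*(-52/67) = 1 + 52/201 = 253/201 ≈ 1.2587)
w(s) = -1 + s² - 2*s (w(s) = (s² - 2*s) - 1 = -1 + s² - 2*s)
w(3)*(a - 121) = (-1 + 3² - 2*3)*(253/201 - 121) = (-1 + 9 - 6)*(-24068/201) = 2*(-24068/201) = -48136/201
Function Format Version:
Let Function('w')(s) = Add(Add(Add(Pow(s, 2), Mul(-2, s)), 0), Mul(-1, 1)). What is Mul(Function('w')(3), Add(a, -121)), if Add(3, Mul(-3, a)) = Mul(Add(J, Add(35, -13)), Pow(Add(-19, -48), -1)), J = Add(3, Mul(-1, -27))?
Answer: Rational(-48136, 201) ≈ -239.48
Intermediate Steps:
J = 30 (J = Add(3, 27) = 30)
a = Rational(253, 201) (a = Add(1, Mul(Rational(-1, 3), Mul(Add(30, Add(35, -13)), Pow(Add(-19, -48), -1)))) = Add(1, Mul(Rational(-1, 3), Mul(Add(30, 22), Pow(-67, -1)))) = Add(1, Mul(Rational(-1, 3), Mul(52, Rational(-1, 67)))) = Add(1, Mul(Rational(-1, 3), Rational(-52, 67))) = Add(1, Rational(52, 201)) = Rational(253, 201) ≈ 1.2587)
Function('w')(s) = Add(-1, Pow(s, 2), Mul(-2, s)) (Function('w')(s) = Add(Add(Pow(s, 2), Mul(-2, s)), -1) = Add(-1, Pow(s, 2), Mul(-2, s)))
Mul(Function('w')(3), Add(a, -121)) = Mul(Add(-1, Pow(3, 2), Mul(-2, 3)), Add(Rational(253, 201), -121)) = Mul(Add(-1, 9, -6), Rational(-24068, 201)) = Mul(2, Rational(-24068, 201)) = Rational(-48136, 201)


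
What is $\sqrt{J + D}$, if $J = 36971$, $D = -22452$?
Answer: $\sqrt{14519} \approx 120.49$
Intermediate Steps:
$\sqrt{J + D} = \sqrt{36971 - 22452} = \sqrt{14519}$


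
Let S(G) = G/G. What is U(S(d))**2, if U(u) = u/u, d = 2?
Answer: 1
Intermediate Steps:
S(G) = 1
U(u) = 1
U(S(d))**2 = 1**2 = 1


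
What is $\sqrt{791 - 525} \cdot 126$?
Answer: $126 \sqrt{266} \approx 2055.0$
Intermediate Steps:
$\sqrt{791 - 525} \cdot 126 = \sqrt{266} \cdot 126 = 126 \sqrt{266}$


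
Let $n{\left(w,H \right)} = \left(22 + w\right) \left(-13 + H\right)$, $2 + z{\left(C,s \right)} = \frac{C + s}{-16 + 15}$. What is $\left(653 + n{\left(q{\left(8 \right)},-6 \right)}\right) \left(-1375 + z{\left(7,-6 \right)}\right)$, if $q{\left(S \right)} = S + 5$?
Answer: $16536$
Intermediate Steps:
$q{\left(S \right)} = 5 + S$
$z{\left(C,s \right)} = -2 - C - s$ ($z{\left(C,s \right)} = -2 + \frac{C + s}{-16 + 15} = -2 + \frac{C + s}{-1} = -2 + \left(C + s\right) \left(-1\right) = -2 - \left(C + s\right) = -2 - C - s$)
$n{\left(w,H \right)} = \left(-13 + H\right) \left(22 + w\right)$
$\left(653 + n{\left(q{\left(8 \right)},-6 \right)}\right) \left(-1375 + z{\left(7,-6 \right)}\right) = \left(653 - \left(418 + 19 \left(5 + 8\right)\right)\right) \left(-1375 - 3\right) = \left(653 - 665\right) \left(-1375 - 3\right) = \left(653 - 665\right) \left(-1378\right) = \left(-12\right) \left(-1378\right) = 16536$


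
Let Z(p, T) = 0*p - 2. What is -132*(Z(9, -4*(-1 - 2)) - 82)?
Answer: 11088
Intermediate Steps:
Z(p, T) = -2 (Z(p, T) = 0 - 2 = -2)
-132*(Z(9, -4*(-1 - 2)) - 82) = -132*(-2 - 82) = -132*(-84) = 11088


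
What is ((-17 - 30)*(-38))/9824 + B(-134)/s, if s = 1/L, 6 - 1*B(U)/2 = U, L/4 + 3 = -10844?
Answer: -59674118787/4912 ≈ -1.2149e+7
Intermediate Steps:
L = -43388 (L = -12 + 4*(-10844) = -12 - 43376 = -43388)
B(U) = 12 - 2*U
s = -1/43388 (s = 1/(-43388) = -1/43388 ≈ -2.3048e-5)
((-17 - 30)*(-38))/9824 + B(-134)/s = ((-17 - 30)*(-38))/9824 + (12 - 2*(-134))/(-1/43388) = -47*(-38)*(1/9824) + (12 + 268)*(-43388) = 1786*(1/9824) + 280*(-43388) = 893/4912 - 12148640 = -59674118787/4912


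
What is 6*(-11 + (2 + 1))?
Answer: -48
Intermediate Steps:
6*(-11 + (2 + 1)) = 6*(-11 + 3) = 6*(-8) = -48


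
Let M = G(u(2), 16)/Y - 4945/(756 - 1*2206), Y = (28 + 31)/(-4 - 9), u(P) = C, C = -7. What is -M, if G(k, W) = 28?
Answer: 47209/17110 ≈ 2.7591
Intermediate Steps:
u(P) = -7
Y = -59/13 (Y = 59/(-13) = -1/13*59 = -59/13 ≈ -4.5385)
M = -47209/17110 (M = 28/(-59/13) - 4945/(756 - 1*2206) = 28*(-13/59) - 4945/(756 - 2206) = -364/59 - 4945/(-1450) = -364/59 - 4945*(-1/1450) = -364/59 + 989/290 = -47209/17110 ≈ -2.7591)
-M = -1*(-47209/17110) = 47209/17110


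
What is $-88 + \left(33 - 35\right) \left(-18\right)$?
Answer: $-52$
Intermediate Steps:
$-88 + \left(33 - 35\right) \left(-18\right) = -88 - -36 = -88 + 36 = -52$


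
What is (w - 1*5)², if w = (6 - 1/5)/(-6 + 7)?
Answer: 16/25 ≈ 0.64000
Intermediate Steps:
w = 29/5 (w = (6 - 1*⅕)/1 = (6 - ⅕)*1 = (29/5)*1 = 29/5 ≈ 5.8000)
(w - 1*5)² = (29/5 - 1*5)² = (29/5 - 5)² = (⅘)² = 16/25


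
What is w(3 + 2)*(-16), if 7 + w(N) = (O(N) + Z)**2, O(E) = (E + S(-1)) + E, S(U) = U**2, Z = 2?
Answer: -2592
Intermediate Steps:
O(E) = 1 + 2*E (O(E) = (E + (-1)**2) + E = (E + 1) + E = (1 + E) + E = 1 + 2*E)
w(N) = -7 + (3 + 2*N)**2 (w(N) = -7 + ((1 + 2*N) + 2)**2 = -7 + (3 + 2*N)**2)
w(3 + 2)*(-16) = (-7 + (3 + 2*(3 + 2))**2)*(-16) = (-7 + (3 + 2*5)**2)*(-16) = (-7 + (3 + 10)**2)*(-16) = (-7 + 13**2)*(-16) = (-7 + 169)*(-16) = 162*(-16) = -2592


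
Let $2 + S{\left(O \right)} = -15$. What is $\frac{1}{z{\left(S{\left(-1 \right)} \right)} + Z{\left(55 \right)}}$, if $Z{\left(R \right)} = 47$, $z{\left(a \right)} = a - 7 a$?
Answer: $\frac{1}{149} \approx 0.0067114$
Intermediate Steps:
$S{\left(O \right)} = -17$ ($S{\left(O \right)} = -2 - 15 = -17$)
$z{\left(a \right)} = - 6 a$
$\frac{1}{z{\left(S{\left(-1 \right)} \right)} + Z{\left(55 \right)}} = \frac{1}{\left(-6\right) \left(-17\right) + 47} = \frac{1}{102 + 47} = \frac{1}{149}$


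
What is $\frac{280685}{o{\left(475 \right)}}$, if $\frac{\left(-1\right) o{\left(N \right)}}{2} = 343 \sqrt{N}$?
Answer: $- \frac{56137 \sqrt{19}}{13034} \approx -18.774$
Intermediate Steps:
$o{\left(N \right)} = - 686 \sqrt{N}$ ($o{\left(N \right)} = - 2 \cdot 343 \sqrt{N} = - 686 \sqrt{N}$)
$\frac{280685}{o{\left(475 \right)}} = \frac{280685}{\left(-686\right) \sqrt{475}} = \frac{280685}{\left(-686\right) 5 \sqrt{19}} = \frac{280685}{\left(-3430\right) \sqrt{19}} = 280685 \left(- \frac{\sqrt{19}}{65170}\right) = - \frac{56137 \sqrt{19}}{13034}$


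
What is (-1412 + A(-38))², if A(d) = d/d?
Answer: 1990921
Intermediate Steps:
A(d) = 1
(-1412 + A(-38))² = (-1412 + 1)² = (-1411)² = 1990921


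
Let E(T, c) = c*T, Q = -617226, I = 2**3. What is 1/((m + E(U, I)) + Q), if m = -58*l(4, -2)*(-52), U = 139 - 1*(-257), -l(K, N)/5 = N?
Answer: -1/583898 ≈ -1.7126e-6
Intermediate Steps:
l(K, N) = -5*N
U = 396 (U = 139 + 257 = 396)
I = 8
m = 30160 (m = -(-290)*(-2)*(-52) = -58*10*(-52) = -580*(-52) = 30160)
E(T, c) = T*c
1/((m + E(U, I)) + Q) = 1/((30160 + 396*8) - 617226) = 1/((30160 + 3168) - 617226) = 1/(33328 - 617226) = 1/(-583898) = -1/583898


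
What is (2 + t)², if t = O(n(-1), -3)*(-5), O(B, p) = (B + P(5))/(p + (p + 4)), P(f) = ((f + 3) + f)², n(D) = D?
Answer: 178084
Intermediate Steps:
P(f) = (3 + 2*f)² (P(f) = ((3 + f) + f)² = (3 + 2*f)²)
O(B, p) = (169 + B)/(4 + 2*p) (O(B, p) = (B + (3 + 2*5)²)/(p + (p + 4)) = (B + (3 + 10)²)/(p + (4 + p)) = (B + 13²)/(4 + 2*p) = (B + 169)/(4 + 2*p) = (169 + B)/(4 + 2*p))
t = 420 (t = ((169 - 1)/(2*(2 - 3)))*(-5) = ((½)*168/(-1))*(-5) = ((½)*(-1)*168)*(-5) = -84*(-5) = 420)
(2 + t)² = (2 + 420)² = 422² = 178084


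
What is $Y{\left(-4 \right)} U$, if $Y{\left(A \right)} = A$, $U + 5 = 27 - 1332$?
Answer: $5240$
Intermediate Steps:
$U = -1310$ ($U = -5 + \left(27 - 1332\right) = -5 - 1305 = -1310$)
$Y{\left(-4 \right)} U = \left(-4\right) \left(-1310\right) = 5240$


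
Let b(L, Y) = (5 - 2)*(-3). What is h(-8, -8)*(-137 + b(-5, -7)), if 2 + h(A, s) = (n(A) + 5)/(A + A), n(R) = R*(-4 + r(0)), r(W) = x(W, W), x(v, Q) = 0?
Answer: 5037/8 ≈ 629.63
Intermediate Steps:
r(W) = 0
n(R) = -4*R (n(R) = R*(-4 + 0) = R*(-4) = -4*R)
h(A, s) = -2 + (5 - 4*A)/(2*A) (h(A, s) = -2 + (-4*A + 5)/(A + A) = -2 + (5 - 4*A)/((2*A)) = -2 + (5 - 4*A)*(1/(2*A)) = -2 + (5 - 4*A)/(2*A))
b(L, Y) = -9 (b(L, Y) = 3*(-3) = -9)
h(-8, -8)*(-137 + b(-5, -7)) = (-4 + (5/2)/(-8))*(-137 - 9) = (-4 + (5/2)*(-⅛))*(-146) = (-4 - 5/16)*(-146) = -69/16*(-146) = 5037/8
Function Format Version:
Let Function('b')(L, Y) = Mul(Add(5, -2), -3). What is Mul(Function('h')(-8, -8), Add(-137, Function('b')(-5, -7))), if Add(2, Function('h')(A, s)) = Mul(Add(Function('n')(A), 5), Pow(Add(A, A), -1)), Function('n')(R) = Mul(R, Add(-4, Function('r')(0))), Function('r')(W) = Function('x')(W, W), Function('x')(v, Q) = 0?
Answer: Rational(5037, 8) ≈ 629.63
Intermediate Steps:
Function('r')(W) = 0
Function('n')(R) = Mul(-4, R) (Function('n')(R) = Mul(R, Add(-4, 0)) = Mul(R, -4) = Mul(-4, R))
Function('h')(A, s) = Add(-2, Mul(Rational(1, 2), Pow(A, -1), Add(5, Mul(-4, A)))) (Function('h')(A, s) = Add(-2, Mul(Add(Mul(-4, A), 5), Pow(Add(A, A), -1))) = Add(-2, Mul(Add(5, Mul(-4, A)), Pow(Mul(2, A), -1))) = Add(-2, Mul(Add(5, Mul(-4, A)), Mul(Rational(1, 2), Pow(A, -1)))) = Add(-2, Mul(Rational(1, 2), Pow(A, -1), Add(5, Mul(-4, A)))))
Function('b')(L, Y) = -9 (Function('b')(L, Y) = Mul(3, -3) = -9)
Mul(Function('h')(-8, -8), Add(-137, Function('b')(-5, -7))) = Mul(Add(-4, Mul(Rational(5, 2), Pow(-8, -1))), Add(-137, -9)) = Mul(Add(-4, Mul(Rational(5, 2), Rational(-1, 8))), -146) = Mul(Add(-4, Rational(-5, 16)), -146) = Mul(Rational(-69, 16), -146) = Rational(5037, 8)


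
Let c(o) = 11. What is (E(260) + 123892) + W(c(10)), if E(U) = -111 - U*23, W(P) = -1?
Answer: 117800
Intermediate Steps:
E(U) = -111 - 23*U
(E(260) + 123892) + W(c(10)) = ((-111 - 23*260) + 123892) - 1 = ((-111 - 5980) + 123892) - 1 = (-6091 + 123892) - 1 = 117801 - 1 = 117800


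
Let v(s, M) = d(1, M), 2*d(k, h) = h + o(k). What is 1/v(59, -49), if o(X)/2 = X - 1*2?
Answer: -2/51 ≈ -0.039216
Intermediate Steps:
o(X) = -4 + 2*X (o(X) = 2*(X - 1*2) = 2*(X - 2) = 2*(-2 + X) = -4 + 2*X)
d(k, h) = -2 + k + h/2 (d(k, h) = (h + (-4 + 2*k))/2 = (-4 + h + 2*k)/2 = -2 + k + h/2)
v(s, M) = -1 + M/2 (v(s, M) = -2 + 1 + M/2 = -1 + M/2)
1/v(59, -49) = 1/(-1 + (1/2)*(-49)) = 1/(-1 - 49/2) = 1/(-51/2) = -2/51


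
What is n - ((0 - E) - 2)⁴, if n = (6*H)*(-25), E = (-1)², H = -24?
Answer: 3519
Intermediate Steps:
E = 1
n = 3600 (n = (6*(-24))*(-25) = -144*(-25) = 3600)
n - ((0 - E) - 2)⁴ = 3600 - ((0 - 1*1) - 2)⁴ = 3600 - ((0 - 1) - 2)⁴ = 3600 - (-1 - 2)⁴ = 3600 - 1*(-3)⁴ = 3600 - 1*81 = 3600 - 81 = 3519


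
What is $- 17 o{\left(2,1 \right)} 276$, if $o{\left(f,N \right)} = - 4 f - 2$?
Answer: $46920$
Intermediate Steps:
$o{\left(f,N \right)} = -2 - 4 f$
$- 17 o{\left(2,1 \right)} 276 = - 17 \left(-2 - 8\right) 276 = \left(-17\right) \left(-10\right) 276 = 170 \cdot 276 = 46920$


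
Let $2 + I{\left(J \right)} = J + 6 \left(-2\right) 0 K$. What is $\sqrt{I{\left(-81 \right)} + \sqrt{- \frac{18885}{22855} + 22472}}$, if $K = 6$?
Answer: $\frac{\sqrt{-1734205403 + 4571 \sqrt{469513624685}}}{4571} \approx 8.1795$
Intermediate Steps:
$I{\left(J \right)} = -2 + J$ ($I{\left(J \right)} = -2 + \left(J + 6 \left(-2\right) 0 \cdot 6\right) = -2 + \left(J + \left(-12\right) 0 \cdot 6\right) = -2 + \left(J + 0 \cdot 6\right) = -2 + \left(J + 0\right) = -2 + J$)
$\sqrt{I{\left(-81 \right)} + \sqrt{- \frac{18885}{22855} + 22472}} = \sqrt{\left(-2 - 81\right) + \sqrt{- \frac{18885}{22855} + 22472}} = \sqrt{-83 + \sqrt{\left(-18885\right) \frac{1}{22855} + 22472}} = \sqrt{-83 + \sqrt{- \frac{3777}{4571} + 22472}} = \sqrt{-83 + \sqrt{\frac{102715735}{4571}}} = \sqrt{-83 + \frac{\sqrt{469513624685}}{4571}}$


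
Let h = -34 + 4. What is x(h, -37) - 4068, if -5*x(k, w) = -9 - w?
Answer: -20368/5 ≈ -4073.6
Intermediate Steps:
h = -30
x(k, w) = 9/5 + w/5 (x(k, w) = -(-9 - w)/5 = 9/5 + w/5)
x(h, -37) - 4068 = (9/5 + (⅕)*(-37)) - 4068 = (9/5 - 37/5) - 4068 = -28/5 - 4068 = -20368/5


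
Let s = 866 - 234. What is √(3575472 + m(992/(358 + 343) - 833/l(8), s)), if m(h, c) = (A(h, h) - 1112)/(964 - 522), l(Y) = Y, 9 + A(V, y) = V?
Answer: √1373009717728419667/619684 ≈ 1890.9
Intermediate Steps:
A(V, y) = -9 + V
s = 632
m(h, c) = -1121/442 + h/442 (m(h, c) = ((-9 + h) - 1112)/(964 - 522) = (-1121 + h)/442 = (-1121 + h)*(1/442) = -1121/442 + h/442)
√(3575472 + m(992/(358 + 343) - 833/l(8), s)) = √(3575472 + (-1121/442 + (992/(358 + 343) - 833/8)/442)) = √(3575472 + (-1121/442 + (992/701 - 833*⅛)/442)) = √(3575472 + (-1121/442 + (992*(1/701) - 833/8)/442)) = √(3575472 + (-1121/442 + (992/701 - 833/8)/442)) = √(3575472 + (-1121/442 + (1/442)*(-575997/5608))) = √(3575472 + (-1121/442 - 575997/2478736)) = √(3575472 - 6862565/2478736) = √(8862644300827/2478736) = √1373009717728419667/619684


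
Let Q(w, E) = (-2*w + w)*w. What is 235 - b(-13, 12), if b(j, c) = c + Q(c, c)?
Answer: 367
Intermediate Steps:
Q(w, E) = -w² (Q(w, E) = (-w)*w = -w²)
b(j, c) = c - c²
235 - b(-13, 12) = 235 - 12*(1 - 1*12) = 235 - 12*(1 - 12) = 235 - 12*(-11) = 235 - 1*(-132) = 235 + 132 = 367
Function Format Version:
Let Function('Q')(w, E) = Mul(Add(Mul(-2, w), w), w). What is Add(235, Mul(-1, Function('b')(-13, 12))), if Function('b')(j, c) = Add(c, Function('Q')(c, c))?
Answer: 367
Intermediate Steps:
Function('Q')(w, E) = Mul(-1, Pow(w, 2)) (Function('Q')(w, E) = Mul(Mul(-1, w), w) = Mul(-1, Pow(w, 2)))
Function('b')(j, c) = Add(c, Mul(-1, Pow(c, 2)))
Add(235, Mul(-1, Function('b')(-13, 12))) = Add(235, Mul(-1, Mul(12, Add(1, Mul(-1, 12))))) = Add(235, Mul(-1, Mul(12, Add(1, -12)))) = Add(235, Mul(-1, Mul(12, -11))) = Add(235, Mul(-1, -132)) = Add(235, 132) = 367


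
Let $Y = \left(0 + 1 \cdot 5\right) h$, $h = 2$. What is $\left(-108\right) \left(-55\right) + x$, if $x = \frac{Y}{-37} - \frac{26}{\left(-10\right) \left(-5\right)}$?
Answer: $\frac{5493769}{925} \approx 5939.2$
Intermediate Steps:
$Y = 10$ ($Y = \left(0 + 1 \cdot 5\right) 2 = \left(0 + 5\right) 2 = 5 \cdot 2 = 10$)
$x = - \frac{731}{925}$ ($x = \frac{10}{-37} - \frac{26}{\left(-10\right) \left(-5\right)} = 10 \left(- \frac{1}{37}\right) - \frac{26}{50} = - \frac{10}{37} - \frac{13}{25} = - \frac{731}{925} \approx -0.79027$)
$\left(-108\right) \left(-55\right) + x = \left(-108\right) \left(-55\right) - \frac{731}{925} = 5940 - \frac{731}{925} = \frac{5493769}{925}$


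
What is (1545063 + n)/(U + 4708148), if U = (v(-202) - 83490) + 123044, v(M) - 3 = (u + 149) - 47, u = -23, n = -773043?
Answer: 193005/1186946 ≈ 0.16261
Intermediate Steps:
v(M) = 82 (v(M) = 3 + ((-23 + 149) - 47) = 3 + (126 - 47) = 3 + 79 = 82)
U = 39636 (U = (82 - 83490) + 123044 = -83408 + 123044 = 39636)
(1545063 + n)/(U + 4708148) = (1545063 - 773043)/(39636 + 4708148) = 772020/4747784 = 772020*(1/4747784) = 193005/1186946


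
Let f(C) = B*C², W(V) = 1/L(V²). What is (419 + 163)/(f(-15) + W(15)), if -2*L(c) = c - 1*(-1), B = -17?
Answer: -32883/216113 ≈ -0.15216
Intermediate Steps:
L(c) = -½ - c/2 (L(c) = -(c - 1*(-1))/2 = -(c + 1)/2 = -(1 + c)/2 = -½ - c/2)
W(V) = 1/(-½ - V²/2)
f(C) = -17*C²
(419 + 163)/(f(-15) + W(15)) = (419 + 163)/(-17*(-15)² - 2/(1 + 15²)) = 582/(-17*225 - 2/(1 + 225)) = 582/(-3825 - 2/226) = 582/(-3825 - 2*1/226) = 582/(-3825 - 1/113) = 582/(-432226/113) = 582*(-113/432226) = -32883/216113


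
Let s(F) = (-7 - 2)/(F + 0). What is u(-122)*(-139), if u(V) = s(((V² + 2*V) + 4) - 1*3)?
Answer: 1251/14641 ≈ 0.085445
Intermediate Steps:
s(F) = -9/F
u(V) = -9/(1 + V² + 2*V) (u(V) = -9/(((V² + 2*V) + 4) - 1*3) = -9/((4 + V² + 2*V) - 3) = -9/(1 + V² + 2*V))
u(-122)*(-139) = -9/(1 + (-122)² + 2*(-122))*(-139) = -9/(1 + 14884 - 244)*(-139) = -9/14641*(-139) = 1251/14641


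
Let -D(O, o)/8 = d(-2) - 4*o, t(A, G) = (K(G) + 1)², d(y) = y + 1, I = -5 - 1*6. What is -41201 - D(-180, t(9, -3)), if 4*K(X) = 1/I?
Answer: -4989987/121 ≈ -41240.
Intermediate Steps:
I = -11 (I = -5 - 6 = -11)
K(X) = -1/44 (K(X) = (¼)/(-11) = (¼)*(-1/11) = -1/44)
d(y) = 1 + y
t(A, G) = 1849/1936 (t(A, G) = (-1/44 + 1)² = (43/44)² = 1849/1936)
D(O, o) = 8 + 32*o (D(O, o) = -8*((1 - 2) - 4*o) = -8*(-1 - 4*o) = 8 + 32*o)
-41201 - D(-180, t(9, -3)) = -41201 - (8 + 32*(1849/1936)) = -41201 - (8 + 3698/121) = -41201 - 1*4666/121 = -41201 - 4666/121 = -4989987/121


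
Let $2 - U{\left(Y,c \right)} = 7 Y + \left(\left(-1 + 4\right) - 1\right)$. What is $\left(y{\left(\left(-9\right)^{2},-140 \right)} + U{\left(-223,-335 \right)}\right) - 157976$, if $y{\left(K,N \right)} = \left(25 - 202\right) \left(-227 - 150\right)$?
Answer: $-89686$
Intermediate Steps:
$y{\left(K,N \right)} = 66729$ ($y{\left(K,N \right)} = \left(-177\right) \left(-377\right) = 66729$)
$U{\left(Y,c \right)} = - 7 Y$ ($U{\left(Y,c \right)} = 2 - \left(7 Y + \left(\left(-1 + 4\right) - 1\right)\right) = 2 - \left(7 Y + \left(3 - 1\right)\right) = 2 - \left(7 Y + 2\right) = 2 - \left(2 + 7 Y\right) = - 7 Y$)
$\left(y{\left(\left(-9\right)^{2},-140 \right)} + U{\left(-223,-335 \right)}\right) - 157976 = \left(66729 - -1561\right) - 157976 = \left(66729 + 1561\right) - 157976 = 68290 - 157976 = -89686$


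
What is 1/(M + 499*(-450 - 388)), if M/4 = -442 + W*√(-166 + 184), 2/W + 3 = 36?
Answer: -25405765/10668642896386 - 22*√2/5334321448193 ≈ -2.3814e-6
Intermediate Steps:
W = 2/33 (W = 2/(-3 + 36) = 2/33 ≈ 0.060606)
M = -1768 + 8*√2/11 (M = 4*(-442 + 2*√(-166 + 184)/33) = 4*(-442 + 2*√18/33) = 4*(-442 + 2*(3*√2)/33) = 4*(-442 + 2*√2/11) = -1768 + 8*√2/11 ≈ -1767.0)
1/(M + 499*(-450 - 388)) = 1/((-1768 + 8*√2/11) + 499*(-450 - 388)) = 1/((-1768 + 8*√2/11) + 499*(-838)) = 1/((-1768 + 8*√2/11) - 418162) = 1/(-419930 + 8*√2/11)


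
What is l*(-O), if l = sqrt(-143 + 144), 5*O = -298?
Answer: 298/5 ≈ 59.600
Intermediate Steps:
O = -298/5 (O = (1/5)*(-298) = -298/5 ≈ -59.600)
l = 1 (l = sqrt(1) = 1)
l*(-O) = 1*(-1*(-298/5)) = 1*(298/5) = 298/5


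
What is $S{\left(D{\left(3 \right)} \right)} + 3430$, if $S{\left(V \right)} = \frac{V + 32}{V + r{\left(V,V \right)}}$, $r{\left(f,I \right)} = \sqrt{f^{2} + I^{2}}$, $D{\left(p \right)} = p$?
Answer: $\frac{10255}{3} + \frac{35 \sqrt{2}}{3} \approx 3434.8$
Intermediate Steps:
$r{\left(f,I \right)} = \sqrt{I^{2} + f^{2}}$
$S{\left(V \right)} = \frac{32 + V}{V + \sqrt{2} \sqrt{V^{2}}}$ ($S{\left(V \right)} = \frac{V + 32}{V + \sqrt{V^{2} + V^{2}}} = \frac{32 + V}{V + \sqrt{2 V^{2}}} = \frac{32 + V}{V + \sqrt{2} \sqrt{V^{2}}}$)
$S{\left(D{\left(3 \right)} \right)} + 3430 = \frac{32 + 3}{3 + \sqrt{2} \sqrt{3^{2}}} + 3430 = \frac{1}{3 + \sqrt{2} \sqrt{9}} \cdot 35 + 3430 = \frac{1}{3 + \sqrt{2} \cdot 3} \cdot 35 + 3430 = \frac{1}{3 + 3 \sqrt{2}} \cdot 35 + 3430 = \frac{35}{3 + 3 \sqrt{2}} + 3430 = 3430 + \frac{35}{3 + 3 \sqrt{2}}$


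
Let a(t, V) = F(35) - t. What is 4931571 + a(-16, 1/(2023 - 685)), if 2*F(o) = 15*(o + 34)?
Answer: 9864209/2 ≈ 4.9321e+6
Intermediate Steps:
F(o) = 255 + 15*o/2 (F(o) = (15*(o + 34))/2 = (15*(34 + o))/2 = (510 + 15*o)/2 = 255 + 15*o/2)
a(t, V) = 1035/2 - t (a(t, V) = (255 + (15/2)*35) - t = (255 + 525/2) - t = 1035/2 - t)
4931571 + a(-16, 1/(2023 - 685)) = 4931571 + (1035/2 - 1*(-16)) = 4931571 + (1035/2 + 16) = 4931571 + 1067/2 = 9864209/2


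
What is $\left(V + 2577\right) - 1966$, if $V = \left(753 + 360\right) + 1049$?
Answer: $2773$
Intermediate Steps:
$V = 2162$ ($V = 1113 + 1049 = 2162$)
$\left(V + 2577\right) - 1966 = \left(2162 + 2577\right) - 1966 = 4739 - 1966 = 2773$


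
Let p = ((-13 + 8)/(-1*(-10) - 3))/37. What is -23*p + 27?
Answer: 7108/259 ≈ 27.444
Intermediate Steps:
p = -5/259 (p = -5/(10 - 3)*(1/37) = -5/7*(1/37) = -5*⅐*(1/37) = -5/7*1/37 = -5/259 ≈ -0.019305)
-23*p + 27 = -23*(-5/259) + 27 = 115/259 + 27 = 7108/259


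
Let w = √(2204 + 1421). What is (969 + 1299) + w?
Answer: 2268 + 5*√145 ≈ 2328.2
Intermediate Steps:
w = 5*√145 (w = √3625 = 5*√145 ≈ 60.208)
(969 + 1299) + w = (969 + 1299) + 5*√145 = 2268 + 5*√145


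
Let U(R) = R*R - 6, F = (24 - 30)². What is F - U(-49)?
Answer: -2359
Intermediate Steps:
F = 36 (F = (-6)² = 36)
U(R) = -6 + R² (U(R) = R² - 6 = -6 + R²)
F - U(-49) = 36 - (-6 + (-49)²) = 36 - (-6 + 2401) = 36 - 1*2395 = 36 - 2395 = -2359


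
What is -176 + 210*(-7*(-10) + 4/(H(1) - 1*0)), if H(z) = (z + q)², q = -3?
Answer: 14734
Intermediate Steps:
H(z) = (-3 + z)² (H(z) = (z - 3)² = (-3 + z)²)
-176 + 210*(-7*(-10) + 4/(H(1) - 1*0)) = -176 + 210*(-7*(-10) + 4/((-3 + 1)² - 1*0)) = -176 + 210*(70 + 4/((-2)² + 0)) = -176 + 210*(70 + 4/(4 + 0)) = -176 + 210*(70 + 4/4) = -176 + 210*(70 + 4*(¼)) = -176 + 210*(70 + 1) = -176 + 210*71 = -176 + 14910 = 14734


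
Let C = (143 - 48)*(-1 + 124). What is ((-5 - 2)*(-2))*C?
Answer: 163590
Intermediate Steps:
C = 11685 (C = 95*123 = 11685)
((-5 - 2)*(-2))*C = ((-5 - 2)*(-2))*11685 = -7*(-2)*11685 = 14*11685 = 163590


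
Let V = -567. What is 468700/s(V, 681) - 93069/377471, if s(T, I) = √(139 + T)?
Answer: -93069/377471 - 234350*I*√107/107 ≈ -0.24656 - 22655.0*I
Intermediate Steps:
468700/s(V, 681) - 93069/377471 = 468700/(√(139 - 567)) - 93069/377471 = 468700/(√(-428)) - 93069*1/377471 = 468700/((2*I*√107)) - 93069/377471 = 468700*(-I*√107/214) - 93069/377471 = -234350*I*√107/107 - 93069/377471 = -93069/377471 - 234350*I*√107/107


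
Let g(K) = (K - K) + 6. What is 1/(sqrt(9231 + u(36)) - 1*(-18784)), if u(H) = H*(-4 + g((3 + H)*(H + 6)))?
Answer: 18784/352829353 - sqrt(9303)/352829353 ≈ 5.2965e-5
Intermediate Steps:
g(K) = 6 (g(K) = 0 + 6 = 6)
u(H) = 2*H (u(H) = H*(-4 + 6) = H*2 = 2*H)
1/(sqrt(9231 + u(36)) - 1*(-18784)) = 1/(sqrt(9231 + 2*36) - 1*(-18784)) = 1/(sqrt(9231 + 72) + 18784) = 1/(sqrt(9303) + 18784) = 1/(18784 + sqrt(9303))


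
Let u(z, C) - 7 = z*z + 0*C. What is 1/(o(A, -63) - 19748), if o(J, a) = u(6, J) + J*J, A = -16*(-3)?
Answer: -1/17401 ≈ -5.7468e-5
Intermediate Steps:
A = 48
u(z, C) = 7 + z**2 (u(z, C) = 7 + (z*z + 0*C) = 7 + (z**2 + 0) = 7 + z**2)
o(J, a) = 43 + J**2 (o(J, a) = (7 + 6**2) + J*J = (7 + 36) + J**2 = 43 + J**2)
1/(o(A, -63) - 19748) = 1/((43 + 48**2) - 19748) = 1/((43 + 2304) - 19748) = 1/(2347 - 19748) = 1/(-17401) = -1/17401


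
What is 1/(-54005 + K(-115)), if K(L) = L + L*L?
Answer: -1/40895 ≈ -2.4453e-5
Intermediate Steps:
K(L) = L + L²
1/(-54005 + K(-115)) = 1/(-54005 - 115*(1 - 115)) = 1/(-54005 - 115*(-114)) = 1/(-54005 + 13110) = 1/(-40895) = -1/40895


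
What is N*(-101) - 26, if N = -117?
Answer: 11791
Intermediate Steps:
N*(-101) - 26 = -117*(-101) - 26 = 11817 - 26 = 11791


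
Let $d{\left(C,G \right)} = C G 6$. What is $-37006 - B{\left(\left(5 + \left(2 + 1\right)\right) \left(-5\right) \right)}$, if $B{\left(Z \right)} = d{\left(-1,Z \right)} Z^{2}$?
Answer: $-421006$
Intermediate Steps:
$d{\left(C,G \right)} = 6 C G$
$B{\left(Z \right)} = - 6 Z^{3}$ ($B{\left(Z \right)} = 6 \left(-1\right) Z Z^{2} = - 6 Z Z^{2} = - 6 Z^{3}$)
$-37006 - B{\left(\left(5 + \left(2 + 1\right)\right) \left(-5\right) \right)} = -37006 - - 6 \left(\left(5 + \left(2 + 1\right)\right) \left(-5\right)\right)^{3} = -37006 - - 6 \left(\left(5 + 3\right) \left(-5\right)\right)^{3} = -37006 - - 6 \left(8 \left(-5\right)\right)^{3} = -37006 - - 6 \left(-40\right)^{3} = -37006 - \left(-6\right) \left(-64000\right) = -37006 - 384000 = -421006$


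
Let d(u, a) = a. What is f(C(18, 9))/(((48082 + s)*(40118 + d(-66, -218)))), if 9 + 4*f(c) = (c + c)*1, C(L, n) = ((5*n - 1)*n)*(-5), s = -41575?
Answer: -7/1831600 ≈ -3.8218e-6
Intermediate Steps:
C(L, n) = -5*n*(-1 + 5*n) (C(L, n) = ((-1 + 5*n)*n)*(-5) = (n*(-1 + 5*n))*(-5) = -5*n*(-1 + 5*n))
f(c) = -9/4 + c/2 (f(c) = -9/4 + ((c + c)*1)/4 = -9/4 + ((2*c)*1)/4 = -9/4 + (2*c)/4 = -9/4 + c/2)
f(C(18, 9))/(((48082 + s)*(40118 + d(-66, -218)))) = (-9/4 + (5*9*(1 - 5*9))/2)/(((48082 - 41575)*(40118 - 218))) = (-9/4 + (5*9*(1 - 45))/2)/((6507*39900)) = (-9/4 + (5*9*(-44))/2)/259629300 = (-9/4 + (1/2)*(-1980))*(1/259629300) = (-9/4 - 990)*(1/259629300) = -3969/4*1/259629300 = -7/1831600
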